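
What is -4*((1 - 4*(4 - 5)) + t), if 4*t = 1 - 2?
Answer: -19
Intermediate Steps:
t = -¼ (t = (1 - 2)/4 = (¼)*(-1) = -¼ ≈ -0.25000)
-4*((1 - 4*(4 - 5)) + t) = -4*((1 - 4*(4 - 5)) - ¼) = -4*((1 - 4*(-1)) - ¼) = -4*((1 + 4) - ¼) = -4*(5 - ¼) = -4*19/4 = -19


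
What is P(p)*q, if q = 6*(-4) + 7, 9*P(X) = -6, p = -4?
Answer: 34/3 ≈ 11.333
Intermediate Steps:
P(X) = -⅔ (P(X) = (⅑)*(-6) = -⅔)
q = -17 (q = -24 + 7 = -17)
P(p)*q = -⅔*(-17) = 34/3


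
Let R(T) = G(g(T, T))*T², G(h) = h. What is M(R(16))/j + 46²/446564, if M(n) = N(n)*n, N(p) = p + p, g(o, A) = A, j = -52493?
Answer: -3746022574115/5860371013 ≈ -639.21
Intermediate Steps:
N(p) = 2*p
R(T) = T³ (R(T) = T*T² = T³)
M(n) = 2*n² (M(n) = (2*n)*n = 2*n²)
M(R(16))/j + 46²/446564 = (2*(16³)²)/(-52493) + 46²/446564 = (2*4096²)*(-1/52493) + 2116*(1/446564) = (2*16777216)*(-1/52493) + 529/111641 = 33554432*(-1/52493) + 529/111641 = -33554432/52493 + 529/111641 = -3746022574115/5860371013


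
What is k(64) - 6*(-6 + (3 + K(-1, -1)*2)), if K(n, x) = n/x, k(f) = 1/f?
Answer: 385/64 ≈ 6.0156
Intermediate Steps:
k(64) - 6*(-6 + (3 + K(-1, -1)*2)) = 1/64 - 6*(-6 + (3 - 1/(-1)*2)) = 1/64 - 6*(-6 + (3 - 1*(-1)*2)) = 1/64 - 6*(-6 + (3 + 1*2)) = 1/64 - 6*(-6 + (3 + 2)) = 1/64 - 6*(-6 + 5) = 1/64 - 6*(-1) = 1/64 - 1*(-6) = 1/64 + 6 = 385/64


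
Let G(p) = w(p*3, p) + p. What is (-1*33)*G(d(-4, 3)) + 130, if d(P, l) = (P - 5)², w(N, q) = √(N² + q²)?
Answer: -2543 - 2673*√10 ≈ -10996.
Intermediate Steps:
d(P, l) = (-5 + P)²
G(p) = p + √10*√(p²) (G(p) = √((p*3)² + p²) + p = √((3*p)² + p²) + p = √(9*p² + p²) + p = √(10*p²) + p = √10*√(p²) + p = p + √10*√(p²))
(-1*33)*G(d(-4, 3)) + 130 = (-1*33)*((-5 - 4)² + √10*√(((-5 - 4)²)²)) + 130 = -33*((-9)² + √10*√(((-9)²)²)) + 130 = -33*(81 + √10*√(81²)) + 130 = -33*(81 + √10*√6561) + 130 = -33*(81 + √10*81) + 130 = -33*(81 + 81*√10) + 130 = (-2673 - 2673*√10) + 130 = -2543 - 2673*√10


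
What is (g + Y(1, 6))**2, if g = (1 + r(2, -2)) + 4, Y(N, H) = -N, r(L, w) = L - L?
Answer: 16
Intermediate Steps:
r(L, w) = 0
g = 5 (g = (1 + 0) + 4 = 1 + 4 = 5)
(g + Y(1, 6))**2 = (5 - 1*1)**2 = (5 - 1)**2 = 4**2 = 16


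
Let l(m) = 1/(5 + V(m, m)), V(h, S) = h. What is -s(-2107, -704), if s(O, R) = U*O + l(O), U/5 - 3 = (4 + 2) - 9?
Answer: 1/2102 ≈ 0.00047574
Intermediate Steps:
U = 0 (U = 15 + 5*((4 + 2) - 9) = 15 + 5*(6 - 9) = 15 + 5*(-3) = 15 - 15 = 0)
l(m) = 1/(5 + m)
s(O, R) = 1/(5 + O) (s(O, R) = 0*O + 1/(5 + O) = 0 + 1/(5 + O) = 1/(5 + O))
-s(-2107, -704) = -1/(5 - 2107) = -1/(-2102) = -1*(-1/2102) = 1/2102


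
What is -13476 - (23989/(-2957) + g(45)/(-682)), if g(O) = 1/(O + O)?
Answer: -2444430446383/181500660 ≈ -13468.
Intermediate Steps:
g(O) = 1/(2*O)
-13476 - (23989/(-2957) + g(45)/(-682)) = -13476 - (23989/(-2957) + ((½)/45)/(-682)) = -13476 - (23989*(-1/2957) + ((½)*(1/45))*(-1/682)) = -13476 - (-23989/2957 + (1/90)*(-1/682)) = -13476 - (-23989/2957 - 1/61380) = -13476 - 1*(-1472447777/181500660) = -13476 + 1472447777/181500660 = -2444430446383/181500660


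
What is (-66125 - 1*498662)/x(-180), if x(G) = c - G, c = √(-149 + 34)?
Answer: -20332332/6503 + 564787*I*√115/32515 ≈ -3126.6 + 186.27*I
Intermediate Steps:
c = I*√115 (c = √(-115) = I*√115 ≈ 10.724*I)
x(G) = -G + I*√115 (x(G) = I*√115 - G = -G + I*√115)
(-66125 - 1*498662)/x(-180) = (-66125 - 1*498662)/(-1*(-180) + I*√115) = (-66125 - 498662)/(180 + I*√115) = -564787/(180 + I*√115)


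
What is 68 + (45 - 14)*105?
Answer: 3323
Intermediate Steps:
68 + (45 - 14)*105 = 68 + 31*105 = 68 + 3255 = 3323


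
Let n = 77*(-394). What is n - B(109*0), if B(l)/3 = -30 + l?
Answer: -30248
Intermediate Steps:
B(l) = -90 + 3*l (B(l) = 3*(-30 + l) = -90 + 3*l)
n = -30338
n - B(109*0) = -30338 - (-90 + 3*(109*0)) = -30338 - (-90 + 3*0) = -30338 - (-90 + 0) = -30338 - 1*(-90) = -30338 + 90 = -30248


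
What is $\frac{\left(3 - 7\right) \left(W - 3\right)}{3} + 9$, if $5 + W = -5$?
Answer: $\frac{79}{3} \approx 26.333$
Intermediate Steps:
$W = -10$ ($W = -5 - 5 = -10$)
$\frac{\left(3 - 7\right) \left(W - 3\right)}{3} + 9 = \frac{\left(3 - 7\right) \left(-10 - 3\right)}{3} + 9 = \frac{\left(-4\right) \left(-13\right)}{3} + 9 = \frac{1}{3} \cdot 52 + 9 = \frac{52}{3} + 9 = \frac{79}{3}$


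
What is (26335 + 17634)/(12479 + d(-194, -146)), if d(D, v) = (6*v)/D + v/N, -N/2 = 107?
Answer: 456354251/129573488 ≈ 3.5220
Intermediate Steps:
N = -214 (N = -2*107 = -214)
d(D, v) = -v/214 + 6*v/D (d(D, v) = (6*v)/D + v/(-214) = 6*v/D + v*(-1/214) = 6*v/D - v/214 = -v/214 + 6*v/D)
(26335 + 17634)/(12479 + d(-194, -146)) = (26335 + 17634)/(12479 + (1/214)*(-146)*(1284 - 1*(-194))/(-194)) = 43969/(12479 + (1/214)*(-146)*(-1/194)*(1284 + 194)) = 43969/(12479 + (1/214)*(-146)*(-1/194)*1478) = 43969/(12479 + 53947/10379) = 43969/(129573488/10379) = 43969*(10379/129573488) = 456354251/129573488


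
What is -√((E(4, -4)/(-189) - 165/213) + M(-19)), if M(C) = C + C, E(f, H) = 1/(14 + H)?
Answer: -I*√77580323310/44730 ≈ -6.227*I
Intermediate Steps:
M(C) = 2*C
-√((E(4, -4)/(-189) - 165/213) + M(-19)) = -√((1/((14 - 4)*(-189)) - 165/213) + 2*(-19)) = -√((-1/189/10 - 165*1/213) - 38) = -√(((⅒)*(-1/189) - 55/71) - 38) = -√((-1/1890 - 55/71) - 38) = -√(-104021/134190 - 38) = -√(-5203241/134190) = -I*√77580323310/44730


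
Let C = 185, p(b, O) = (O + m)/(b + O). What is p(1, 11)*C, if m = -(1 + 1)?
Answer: 555/4 ≈ 138.75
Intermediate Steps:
m = -2 (m = -1*2 = -2)
p(b, O) = (-2 + O)/(O + b) (p(b, O) = (O - 2)/(b + O) = (-2 + O)/(O + b))
p(1, 11)*C = ((-2 + 11)/(11 + 1))*185 = (9/12)*185 = ((1/12)*9)*185 = (¾)*185 = 555/4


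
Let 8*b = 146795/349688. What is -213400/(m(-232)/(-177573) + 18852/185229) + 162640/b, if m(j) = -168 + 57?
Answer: 202869758641084264/199769704343 ≈ 1.0155e+6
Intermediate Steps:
m(j) = -111
b = 146795/2797504 (b = (146795/349688)/8 = (146795*(1/349688))/8 = (⅛)*(146795/349688) = 146795/2797504 ≈ 0.052474)
-213400/(m(-232)/(-177573) + 18852/185229) + 162640/b = -213400/(-111/(-177573) + 18852/185229) + 162640/(146795/2797504) = -213400/(-111*(-1/177573) + 18852*(1/185229)) + 162640*(2797504/146795) = -213400/(37/59191 + 6284/61743) + 90997210112/29359 = -213400/34021885/332239083 + 90997210112/29359 = -213400*332239083/34021885 + 90997210112/29359 = -14179964062440/6804377 + 90997210112/29359 = 202869758641084264/199769704343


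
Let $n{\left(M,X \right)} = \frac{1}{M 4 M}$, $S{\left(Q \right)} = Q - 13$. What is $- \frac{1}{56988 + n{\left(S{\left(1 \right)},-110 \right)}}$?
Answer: $- \frac{576}{32825089} \approx -1.7548 \cdot 10^{-5}$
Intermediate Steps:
$S{\left(Q \right)} = -13 + Q$
$n{\left(M,X \right)} = \frac{1}{4 M^{2}}$ ($n{\left(M,X \right)} = \frac{1}{4 M M} = \frac{1}{4 M^{2}}$)
$- \frac{1}{56988 + n{\left(S{\left(1 \right)},-110 \right)}} = - \frac{1}{56988 + \frac{1}{4 \left(-13 + 1\right)^{2}}} = - \frac{1}{56988 + \frac{1}{4 \cdot 144}} = - \frac{1}{56988 + \frac{1}{4} \cdot \frac{1}{144}} = - \frac{1}{56988 + \frac{1}{576}} = - \frac{1}{\frac{32825089}{576}} = \left(-1\right) \frac{576}{32825089} = - \frac{576}{32825089}$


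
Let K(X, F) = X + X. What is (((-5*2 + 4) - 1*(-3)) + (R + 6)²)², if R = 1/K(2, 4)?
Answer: 332929/256 ≈ 1300.5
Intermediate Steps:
K(X, F) = 2*X
R = ¼ (R = 1/(2*2) = 1/4 = ¼ ≈ 0.25000)
(((-5*2 + 4) - 1*(-3)) + (R + 6)²)² = (((-5*2 + 4) - 1*(-3)) + (¼ + 6)²)² = (((-10 + 4) + 3) + (25/4)²)² = ((-6 + 3) + 625/16)² = (-3 + 625/16)² = (577/16)² = 332929/256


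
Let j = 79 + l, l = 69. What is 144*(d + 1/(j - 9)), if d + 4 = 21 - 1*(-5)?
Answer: 440496/139 ≈ 3169.0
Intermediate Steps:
j = 148 (j = 79 + 69 = 148)
d = 22 (d = -4 + (21 - 1*(-5)) = -4 + (21 + 5) = -4 + 26 = 22)
144*(d + 1/(j - 9)) = 144*(22 + 1/(148 - 9)) = 144*(22 + 1/139) = 144*(3059/139) = 440496/139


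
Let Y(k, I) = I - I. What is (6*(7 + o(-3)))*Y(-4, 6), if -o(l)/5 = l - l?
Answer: 0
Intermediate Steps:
Y(k, I) = 0
o(l) = 0 (o(l) = -5*(l - l) = -5*0 = 0)
(6*(7 + o(-3)))*Y(-4, 6) = (6*(7 + 0))*0 = (6*7)*0 = 42*0 = 0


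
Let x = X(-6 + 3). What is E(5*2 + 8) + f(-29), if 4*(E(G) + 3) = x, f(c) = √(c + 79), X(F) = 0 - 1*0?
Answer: -3 + 5*√2 ≈ 4.0711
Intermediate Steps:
X(F) = 0 (X(F) = 0 + 0 = 0)
f(c) = √(79 + c)
x = 0
E(G) = -3 (E(G) = -3 + (¼)*0 = -3 + 0 = -3)
E(5*2 + 8) + f(-29) = -3 + √(79 - 29) = -3 + √50 = -3 + 5*√2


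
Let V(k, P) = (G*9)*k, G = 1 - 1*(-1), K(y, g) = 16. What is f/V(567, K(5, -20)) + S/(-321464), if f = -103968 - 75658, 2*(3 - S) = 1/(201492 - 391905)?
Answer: -93975037418957/5339476040976 ≈ -17.600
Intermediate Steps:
S = 1142479/380826 (S = 3 - 1/(2*(201492 - 391905)) = 3 - ½/(-190413) = 3 - ½*(-1/190413) = 3 + 1/380826 = 1142479/380826 ≈ 3.0000)
G = 2 (G = 1 + 1 = 2)
f = -179626
V(k, P) = 18*k (V(k, P) = (2*9)*k = 18*k)
f/V(567, K(5, -20)) + S/(-321464) = -179626/(18*567) + (1142479/380826)/(-321464) = -179626/10206 + (1142479/380826)*(-1/321464) = -179626*1/10206 - 87883/9417065328 = -89813/5103 - 87883/9417065328 = -93975037418957/5339476040976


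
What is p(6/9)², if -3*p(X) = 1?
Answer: ⅑ ≈ 0.11111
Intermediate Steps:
p(X) = -⅓ (p(X) = -⅓*1 = -⅓)
p(6/9)² = (-⅓)² = ⅑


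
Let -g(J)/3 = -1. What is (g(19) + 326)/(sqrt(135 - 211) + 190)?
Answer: 235/136 - 47*I*sqrt(19)/2584 ≈ 1.7279 - 0.079283*I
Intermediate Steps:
g(J) = 3 (g(J) = -3*(-1) = 3)
(g(19) + 326)/(sqrt(135 - 211) + 190) = (3 + 326)/(sqrt(135 - 211) + 190) = 329/(sqrt(-76) + 190) = 329/(2*I*sqrt(19) + 190) = 329/(190 + 2*I*sqrt(19))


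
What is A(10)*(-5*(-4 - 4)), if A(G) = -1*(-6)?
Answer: 240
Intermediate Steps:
A(G) = 6
A(10)*(-5*(-4 - 4)) = 6*(-5*(-4 - 4)) = 6*(-5*(-8)) = 6*40 = 240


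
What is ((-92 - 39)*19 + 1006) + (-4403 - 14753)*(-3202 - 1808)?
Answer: 95970077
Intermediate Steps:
((-92 - 39)*19 + 1006) + (-4403 - 14753)*(-3202 - 1808) = (-131*19 + 1006) - 19156*(-5010) = (-2489 + 1006) + 95971560 = -1483 + 95971560 = 95970077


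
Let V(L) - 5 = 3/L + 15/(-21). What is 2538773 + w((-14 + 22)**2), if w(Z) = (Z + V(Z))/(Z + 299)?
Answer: 3412111165/1344 ≈ 2.5388e+6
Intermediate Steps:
V(L) = 30/7 + 3/L (V(L) = 5 + (3/L + 15/(-21)) = 5 + (3/L + 15*(-1/21)) = 5 + (3/L - 5/7) = 5 + (-5/7 + 3/L) = 30/7 + 3/L)
w(Z) = (30/7 + Z + 3/Z)/(299 + Z) (w(Z) = (Z + (30/7 + 3/Z))/(Z + 299) = (30/7 + Z + 3/Z)/(299 + Z))
2538773 + w((-14 + 22)**2) = 2538773 + (3 + ((-14 + 22)**2)**2 + 30*(-14 + 22)**2/7)/(((-14 + 22)**2)*(299 + (-14 + 22)**2)) = 2538773 + (3 + (8**2)**2 + (30/7)*8**2)/((8**2)*(299 + 8**2)) = 2538773 + (3 + 64**2 + (30/7)*64)/(64*(299 + 64)) = 2538773 + (1/64)*(3 + 4096 + 1920/7)/363 = 2538773 + (1/64)*(1/363)*(30613/7) = 2538773 + 253/1344 = 3412111165/1344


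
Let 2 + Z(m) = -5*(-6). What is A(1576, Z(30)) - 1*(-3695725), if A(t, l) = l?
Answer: 3695753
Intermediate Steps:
Z(m) = 28 (Z(m) = -2 - 5*(-6) = -2 + 30 = 28)
A(1576, Z(30)) - 1*(-3695725) = 28 - 1*(-3695725) = 28 + 3695725 = 3695753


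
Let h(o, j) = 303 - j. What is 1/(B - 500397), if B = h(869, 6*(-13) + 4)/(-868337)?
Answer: -868337/434513230166 ≈ -1.9984e-6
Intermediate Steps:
B = -377/868337 (B = (303 - (6*(-13) + 4))/(-868337) = (303 - (-78 + 4))*(-1/868337) = (303 - 1*(-74))*(-1/868337) = (303 + 74)*(-1/868337) = 377*(-1/868337) = -377/868337 ≈ -0.00043416)
1/(B - 500397) = 1/(-377/868337 - 500397) = 1/(-434513230166/868337) = -868337/434513230166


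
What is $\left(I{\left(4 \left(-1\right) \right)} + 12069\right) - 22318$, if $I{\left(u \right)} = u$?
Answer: $-10253$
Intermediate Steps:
$\left(I{\left(4 \left(-1\right) \right)} + 12069\right) - 22318 = \left(4 \left(-1\right) + 12069\right) - 22318 = \left(-4 + 12069\right) - 22318 = 12065 - 22318 = -10253$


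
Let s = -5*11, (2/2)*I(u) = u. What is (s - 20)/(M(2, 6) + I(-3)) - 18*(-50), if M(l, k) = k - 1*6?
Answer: 925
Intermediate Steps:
M(l, k) = -6 + k (M(l, k) = k - 6 = -6 + k)
I(u) = u
s = -55
(s - 20)/(M(2, 6) + I(-3)) - 18*(-50) = (-55 - 20)/((-6 + 6) - 3) - 18*(-50) = -75/(0 - 3) + 900 = -75/(-3) + 900 = -75*(-1/3) + 900 = 25 + 900 = 925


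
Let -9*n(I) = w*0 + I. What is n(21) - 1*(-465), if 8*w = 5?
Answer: 1388/3 ≈ 462.67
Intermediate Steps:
w = 5/8 (w = (⅛)*5 = 5/8 ≈ 0.62500)
n(I) = -I/9 (n(I) = -((5/8)*0 + I)/9 = -(0 + I)/9 = -I/9)
n(21) - 1*(-465) = -⅑*21 - 1*(-465) = -7/3 + 465 = 1388/3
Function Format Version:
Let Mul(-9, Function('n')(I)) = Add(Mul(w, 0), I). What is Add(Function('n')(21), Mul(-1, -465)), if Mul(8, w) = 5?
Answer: Rational(1388, 3) ≈ 462.67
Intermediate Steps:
w = Rational(5, 8) (w = Mul(Rational(1, 8), 5) = Rational(5, 8) ≈ 0.62500)
Function('n')(I) = Mul(Rational(-1, 9), I) (Function('n')(I) = Mul(Rational(-1, 9), Add(Mul(Rational(5, 8), 0), I)) = Mul(Rational(-1, 9), Add(0, I)) = Mul(Rational(-1, 9), I))
Add(Function('n')(21), Mul(-1, -465)) = Add(Mul(Rational(-1, 9), 21), Mul(-1, -465)) = Add(Rational(-7, 3), 465) = Rational(1388, 3)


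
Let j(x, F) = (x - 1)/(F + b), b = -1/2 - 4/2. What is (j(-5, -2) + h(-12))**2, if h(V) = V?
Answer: 1024/9 ≈ 113.78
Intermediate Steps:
b = -5/2 (b = -1*1/2 - 4*1/2 = -1/2 - 2 = -5/2 ≈ -2.5000)
j(x, F) = (-1 + x)/(-5/2 + F) (j(x, F) = (x - 1)/(F - 5/2) = (-1 + x)/(-5/2 + F))
(j(-5, -2) + h(-12))**2 = (2*(-1 - 5)/(-5 + 2*(-2)) - 12)**2 = (2*(-6)/(-5 - 4) - 12)**2 = (2*(-6)/(-9) - 12)**2 = (2*(-1/9)*(-6) - 12)**2 = (4/3 - 12)**2 = (-32/3)**2 = 1024/9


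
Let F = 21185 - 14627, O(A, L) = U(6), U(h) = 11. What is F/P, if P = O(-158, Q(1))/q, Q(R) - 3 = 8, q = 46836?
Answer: 307150488/11 ≈ 2.7923e+7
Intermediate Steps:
Q(R) = 11 (Q(R) = 3 + 8 = 11)
O(A, L) = 11
F = 6558
P = 11/46836 ≈ 0.00023486
F/P = 6558/(11/46836) = 6558*(46836/11) = 307150488/11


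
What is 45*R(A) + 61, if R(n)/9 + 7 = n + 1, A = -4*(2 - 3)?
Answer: -749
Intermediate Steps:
A = 4 (A = -4*(-1) = 4)
R(n) = -54 + 9*n (R(n) = -63 + 9*(n + 1) = -63 + 9*(1 + n) = -63 + (9 + 9*n) = -54 + 9*n)
45*R(A) + 61 = 45*(-54 + 9*4) + 61 = 45*(-54 + 36) + 61 = 45*(-18) + 61 = -810 + 61 = -749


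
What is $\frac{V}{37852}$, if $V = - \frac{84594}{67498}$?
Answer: $- \frac{42297}{1277467148} \approx -3.311 \cdot 10^{-5}$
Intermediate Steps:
$V = - \frac{42297}{33749}$ ($V = \left(-84594\right) \frac{1}{67498} = - \frac{42297}{33749} \approx -1.2533$)
$\frac{V}{37852} = - \frac{42297}{33749 \cdot 37852} = \left(- \frac{42297}{33749}\right) \frac{1}{37852} = - \frac{42297}{1277467148}$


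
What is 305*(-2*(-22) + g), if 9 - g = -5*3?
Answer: 20740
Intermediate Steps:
g = 24 (g = 9 - (-5)*3 = 9 - 1*(-15) = 9 + 15 = 24)
305*(-2*(-22) + g) = 305*(-2*(-22) + 24) = 305*(44 + 24) = 305*68 = 20740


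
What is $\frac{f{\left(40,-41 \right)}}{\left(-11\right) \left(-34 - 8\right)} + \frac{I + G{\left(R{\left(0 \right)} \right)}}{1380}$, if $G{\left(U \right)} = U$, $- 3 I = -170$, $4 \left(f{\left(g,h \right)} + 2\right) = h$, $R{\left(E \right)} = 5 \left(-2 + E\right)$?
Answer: $\frac{133}{18216} \approx 0.0073013$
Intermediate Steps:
$R{\left(E \right)} = -10 + 5 E$
$f{\left(g,h \right)} = -2 + \frac{h}{4}$
$I = \frac{170}{3}$ ($I = \left(- \frac{1}{3}\right) \left(-170\right) = \frac{170}{3} \approx 56.667$)
$\frac{f{\left(40,-41 \right)}}{\left(-11\right) \left(-34 - 8\right)} + \frac{I + G{\left(R{\left(0 \right)} \right)}}{1380} = \frac{-2 + \frac{1}{4} \left(-41\right)}{\left(-11\right) \left(-34 - 8\right)} + \frac{\frac{170}{3} + \left(-10 + 5 \cdot 0\right)}{1380} = \frac{-2 - \frac{41}{4}}{\left(-11\right) \left(-42\right)} + \left(\frac{170}{3} + \left(-10 + 0\right)\right) \frac{1}{1380} = - \frac{49}{4 \cdot 462} + \left(\frac{170}{3} - 10\right) \frac{1}{1380} = \left(- \frac{49}{4}\right) \frac{1}{462} + \frac{140}{3} \cdot \frac{1}{1380} = - \frac{7}{264} + \frac{7}{207} = \frac{133}{18216}$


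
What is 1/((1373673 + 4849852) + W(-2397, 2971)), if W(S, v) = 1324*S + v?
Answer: 1/3052868 ≈ 3.2756e-7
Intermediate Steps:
W(S, v) = v + 1324*S
1/((1373673 + 4849852) + W(-2397, 2971)) = 1/((1373673 + 4849852) + (2971 + 1324*(-2397))) = 1/(6223525 + (2971 - 3173628)) = 1/(6223525 - 3170657) = 1/3052868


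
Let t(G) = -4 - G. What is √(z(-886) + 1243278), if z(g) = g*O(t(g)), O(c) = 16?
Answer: √1229102 ≈ 1108.6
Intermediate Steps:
z(g) = 16*g (z(g) = g*16 = 16*g)
√(z(-886) + 1243278) = √(16*(-886) + 1243278) = √(-14176 + 1243278) = √1229102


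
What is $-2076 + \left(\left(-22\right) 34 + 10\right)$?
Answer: $-2814$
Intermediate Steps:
$-2076 + \left(\left(-22\right) 34 + 10\right) = -2076 + \left(-748 + 10\right) = -2076 - 738 = -2814$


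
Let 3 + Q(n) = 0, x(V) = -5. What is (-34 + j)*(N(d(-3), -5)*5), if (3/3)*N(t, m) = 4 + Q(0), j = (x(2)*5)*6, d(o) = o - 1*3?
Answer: -920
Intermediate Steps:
d(o) = -3 + o (d(o) = o - 3 = -3 + o)
Q(n) = -3 (Q(n) = -3 + 0 = -3)
j = -150 (j = -5*5*6 = -25*6 = -150)
N(t, m) = 1 (N(t, m) = 4 - 3 = 1)
(-34 + j)*(N(d(-3), -5)*5) = (-34 - 150)*(1*5) = -184*5 = -920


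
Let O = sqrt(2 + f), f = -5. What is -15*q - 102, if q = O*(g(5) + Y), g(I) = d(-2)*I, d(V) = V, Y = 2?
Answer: -102 + 120*I*sqrt(3) ≈ -102.0 + 207.85*I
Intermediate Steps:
g(I) = -2*I
O = I*sqrt(3) (O = sqrt(2 - 5) = sqrt(-3) = I*sqrt(3) ≈ 1.732*I)
q = -8*I*sqrt(3) (q = (I*sqrt(3))*(-2*5 + 2) = (I*sqrt(3))*(-10 + 2) = (I*sqrt(3))*(-8) = -8*I*sqrt(3) ≈ -13.856*I)
-15*q - 102 = -(-120)*I*sqrt(3) - 102 = 120*I*sqrt(3) - 102 = -102 + 120*I*sqrt(3)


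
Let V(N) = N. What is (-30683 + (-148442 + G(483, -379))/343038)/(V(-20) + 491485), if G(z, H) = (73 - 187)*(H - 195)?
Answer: -1052551796/16859117067 ≈ -0.062432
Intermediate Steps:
G(z, H) = 22230 - 114*H (G(z, H) = -114*(-195 + H) = 22230 - 114*H)
(-30683 + (-148442 + G(483, -379))/343038)/(V(-20) + 491485) = (-30683 + (-148442 + (22230 - 114*(-379)))/343038)/(-20 + 491485) = (-30683 + (-148442 + (22230 + 43206))*(1/343038))/491465 = (-30683 + (-148442 + 65436)*(1/343038))*(1/491465) = (-30683 - 83006*1/343038)*(1/491465) = (-30683 - 41503/171519)*(1/491465) = -5262758980/171519*1/491465 = -1052551796/16859117067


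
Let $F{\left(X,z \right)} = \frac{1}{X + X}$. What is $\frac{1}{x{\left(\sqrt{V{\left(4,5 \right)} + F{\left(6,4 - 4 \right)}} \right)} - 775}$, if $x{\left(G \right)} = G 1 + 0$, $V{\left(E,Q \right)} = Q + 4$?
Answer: $- \frac{9300}{7207391} - \frac{2 \sqrt{327}}{7207391} \approx -0.0012954$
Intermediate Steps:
$V{\left(E,Q \right)} = 4 + Q$
$F{\left(X,z \right)} = \frac{1}{2 X}$
$x{\left(G \right)} = G$ ($x{\left(G \right)} = G + 0 = G$)
$\frac{1}{x{\left(\sqrt{V{\left(4,5 \right)} + F{\left(6,4 - 4 \right)}} \right)} - 775} = \frac{1}{\sqrt{\left(4 + 5\right) + \frac{1}{2 \cdot 6}} - 775} = \frac{1}{\sqrt{9 + \frac{1}{2} \cdot \frac{1}{6}} - 775} = \frac{1}{\sqrt{9 + \frac{1}{12}} - 775} = \frac{1}{\sqrt{\frac{109}{12}} - 775} = \frac{1}{\frac{\sqrt{327}}{6} - 775} = \frac{1}{-775 + \frac{\sqrt{327}}{6}}$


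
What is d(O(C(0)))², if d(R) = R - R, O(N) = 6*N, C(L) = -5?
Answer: 0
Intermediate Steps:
d(R) = 0
d(O(C(0)))² = 0² = 0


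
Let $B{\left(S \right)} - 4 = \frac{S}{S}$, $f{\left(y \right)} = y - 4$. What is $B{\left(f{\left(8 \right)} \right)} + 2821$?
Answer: $2826$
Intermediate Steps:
$f{\left(y \right)} = -4 + y$
$B{\left(S \right)} = 5$ ($B{\left(S \right)} = 4 + \frac{S}{S} = 4 + 1 = 5$)
$B{\left(f{\left(8 \right)} \right)} + 2821 = 5 + 2821 = 2826$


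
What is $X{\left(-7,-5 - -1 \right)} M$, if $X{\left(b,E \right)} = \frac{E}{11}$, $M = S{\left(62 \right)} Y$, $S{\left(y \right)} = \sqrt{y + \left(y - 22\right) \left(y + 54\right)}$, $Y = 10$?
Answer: $- \frac{40 \sqrt{4702}}{11} \approx -249.35$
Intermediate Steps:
$S{\left(y \right)} = \sqrt{y + \left(-22 + y\right) \left(54 + y\right)}$
$M = 10 \sqrt{4702}$ ($M = \sqrt{-1188 + 62^{2} + 33 \cdot 62} \cdot 10 = \sqrt{-1188 + 3844 + 2046} \cdot 10 = \sqrt{4702} \cdot 10 = 10 \sqrt{4702} \approx 685.71$)
$X{\left(b,E \right)} = \frac{E}{11}$ ($X{\left(b,E \right)} = E \frac{1}{11} = \frac{E}{11}$)
$X{\left(-7,-5 - -1 \right)} M = \frac{-5 - -1}{11} \cdot 10 \sqrt{4702} = \frac{-5 + 1}{11} \cdot 10 \sqrt{4702} = \frac{1}{11} \left(-4\right) 10 \sqrt{4702} = - \frac{4 \cdot 10 \sqrt{4702}}{11} = - \frac{40 \sqrt{4702}}{11}$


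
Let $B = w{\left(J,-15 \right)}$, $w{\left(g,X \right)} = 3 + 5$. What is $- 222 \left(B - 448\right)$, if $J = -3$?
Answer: $97680$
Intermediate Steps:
$w{\left(g,X \right)} = 8$
$B = 8$
$- 222 \left(B - 448\right) = - 222 \left(8 - 448\right) = \left(-222\right) \left(-440\right) = 97680$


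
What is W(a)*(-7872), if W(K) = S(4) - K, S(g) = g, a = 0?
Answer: -31488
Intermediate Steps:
W(K) = 4 - K
W(a)*(-7872) = (4 - 1*0)*(-7872) = (4 + 0)*(-7872) = 4*(-7872) = -31488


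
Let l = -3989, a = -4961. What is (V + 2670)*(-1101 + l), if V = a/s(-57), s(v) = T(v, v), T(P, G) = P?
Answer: -799898590/57 ≈ -1.4033e+7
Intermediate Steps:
s(v) = v
V = 4961/57 (V = -4961/(-57) = -4961*(-1/57) = 4961/57 ≈ 87.035)
(V + 2670)*(-1101 + l) = (4961/57 + 2670)*(-1101 - 3989) = (157151/57)*(-5090) = -799898590/57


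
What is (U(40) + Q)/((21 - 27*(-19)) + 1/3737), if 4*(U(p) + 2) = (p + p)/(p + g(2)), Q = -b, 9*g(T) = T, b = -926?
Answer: 625327158/361196179 ≈ 1.7313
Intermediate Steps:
g(T) = T/9
Q = 926 (Q = -1*(-926) = 926)
U(p) = -2 + p/(2*(2/9 + p)) (U(p) = -2 + ((p + p)/(p + (⅑)*2))/4 = -2 + ((2*p)/(p + 2/9))/4 = -2 + ((2*p)/(2/9 + p))/4 = -2 + (2*p/(2/9 + p))/4 = -2 + p/(2*(2/9 + p)))
(U(40) + Q)/((21 - 27*(-19)) + 1/3737) = ((-8 - 27*40)/(2*(2 + 9*40)) + 926)/((21 - 27*(-19)) + 1/3737) = ((-8 - 1080)/(2*(2 + 360)) + 926)/((21 + 513) + 1/3737) = ((½)*(-1088)/362 + 926)/(534 + 1/3737) = ((½)*(1/362)*(-1088) + 926)/(1995559/3737) = (-272/181 + 926)*(3737/1995559) = (167334/181)*(3737/1995559) = 625327158/361196179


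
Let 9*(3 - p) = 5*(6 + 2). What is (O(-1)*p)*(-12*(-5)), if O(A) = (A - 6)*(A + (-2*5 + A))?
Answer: -7280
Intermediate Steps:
p = -13/9 (p = 3 - 5*(6 + 2)/9 = 3 - 5*8/9 = 3 - 1/9*40 = 3 - 40/9 = -13/9 ≈ -1.4444)
O(A) = (-10 + 2*A)*(-6 + A) (O(A) = (-6 + A)*(A + (-10 + A)) = (-6 + A)*(-10 + 2*A) = (-10 + 2*A)*(-6 + A))
(O(-1)*p)*(-12*(-5)) = ((60 - 22*(-1) + 2*(-1)**2)*(-13/9))*(-12*(-5)) = ((60 + 22 + 2*1)*(-13/9))*60 = ((60 + 22 + 2)*(-13/9))*60 = (84*(-13/9))*60 = -364/3*60 = -7280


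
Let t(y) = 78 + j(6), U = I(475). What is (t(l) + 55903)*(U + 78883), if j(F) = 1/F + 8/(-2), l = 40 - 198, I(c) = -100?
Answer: 8820098243/2 ≈ 4.4100e+9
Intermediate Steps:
l = -158
j(F) = -4 + 1/F (j(F) = 1/F + 8*(-1/2) = 1/F - 4 = -4 + 1/F)
U = -100
t(y) = 445/6 (t(y) = 78 + (-4 + 1/6) = 78 - 23/6 = 445/6)
(t(l) + 55903)*(U + 78883) = (445/6 + 55903)*(-100 + 78883) = (335863/6)*78783 = 8820098243/2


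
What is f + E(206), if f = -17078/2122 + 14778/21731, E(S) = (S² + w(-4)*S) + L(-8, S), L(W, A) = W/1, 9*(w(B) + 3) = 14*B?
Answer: 8408454859655/207509319 ≈ 40521.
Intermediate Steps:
w(B) = -3 + 14*B/9 (w(B) = -3 + (14*B)/9 = -3 + 14*B/9)
L(W, A) = W (L(W, A) = W*1 = W)
E(S) = -8 + S² - 83*S/9 (E(S) = (S² + (-3 + (14/9)*(-4))*S) - 8 = (S² + (-3 - 56/9)*S) - 8 = (S² - 83*S/9) - 8 = -8 + S² - 83*S/9)
f = -169881551/23056591 (f = -17078*1/2122 + 14778*(1/21731) = -8539/1061 + 14778/21731 = -169881551/23056591 ≈ -7.3680)
f + E(206) = -169881551/23056591 + (-8 + 206² - 83/9*206) = -169881551/23056591 + (-8 + 42436 - 17098/9) = -169881551/23056591 + 364754/9 = 8408454859655/207509319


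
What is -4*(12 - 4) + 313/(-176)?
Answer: -5945/176 ≈ -33.778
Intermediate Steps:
-4*(12 - 4) + 313/(-176) = -4*8 + 313*(-1/176) = -32 - 313/176 = -5945/176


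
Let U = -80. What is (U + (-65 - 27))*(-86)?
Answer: 14792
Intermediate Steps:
(U + (-65 - 27))*(-86) = (-80 + (-65 - 27))*(-86) = (-80 - 92)*(-86) = -172*(-86) = 14792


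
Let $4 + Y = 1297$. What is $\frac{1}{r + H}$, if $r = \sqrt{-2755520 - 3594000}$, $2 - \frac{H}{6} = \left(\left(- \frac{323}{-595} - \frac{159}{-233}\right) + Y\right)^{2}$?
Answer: $- \frac{22224722234805422207925}{223360742771638269339317415418} - \frac{4422785341200625 i \sqrt{396845}}{111680371385819134669658707709} \approx -9.9501 \cdot 10^{-8} - 2.4948 \cdot 10^{-11} i$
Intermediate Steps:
$Y = 1293$ ($Y = -4 + 1297 = 1293$)
$H = - \frac{668372244681594}{66504025}$ ($H = 12 - 6 \left(\left(- \frac{323}{-595} - \frac{159}{-233}\right) + 1293\right)^{2} = 12 - 6 \left(\left(\left(-323\right) \left(- \frac{1}{595}\right) - - \frac{159}{233}\right) + 1293\right)^{2} = 12 - 6 \left(\left(\frac{19}{35} + \frac{159}{233}\right) + 1293\right)^{2} = 12 - 6 \left(\frac{9992}{8155} + 1293\right)^{2} = 12 - 6 \left(\frac{10554407}{8155}\right)^{2} = 12 - \frac{668373042729894}{66504025} = - \frac{668372244681594}{66504025} \approx -1.005 \cdot 10^{7}$)
$r = 4 i \sqrt{396845}$ ($r = \sqrt{-6349520} = 4 i \sqrt{396845} \approx 2519.8 i$)
$\frac{1}{r + H} = \frac{1}{4 i \sqrt{396845} - \frac{668372244681594}{66504025}} = \frac{1}{- \frac{668372244681594}{66504025} + 4 i \sqrt{396845}}$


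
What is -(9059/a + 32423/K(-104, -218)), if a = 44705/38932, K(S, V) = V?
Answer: -75435857169/9745690 ≈ -7740.4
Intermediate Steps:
a = 44705/38932 (a = 44705*(1/38932) = 44705/38932 ≈ 1.1483)
-(9059/a + 32423/K(-104, -218)) = -(9059/(44705/38932) + 32423/(-218)) = -(9059*(38932/44705) + 32423*(-1/218)) = -(352684988/44705 - 32423/218) = -1*75435857169/9745690 = -75435857169/9745690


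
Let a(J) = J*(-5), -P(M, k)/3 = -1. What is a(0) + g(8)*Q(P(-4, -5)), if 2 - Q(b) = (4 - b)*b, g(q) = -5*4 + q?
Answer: 12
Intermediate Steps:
P(M, k) = 3 (P(M, k) = -3*(-1) = 3)
g(q) = -20 + q
a(J) = -5*J
Q(b) = 2 - b*(4 - b) (Q(b) = 2 - (4 - b)*b = 2 - b*(4 - b))
a(0) + g(8)*Q(P(-4, -5)) = -5*0 + (-20 + 8)*(2 + 3² - 4*3) = 0 - 12*(2 + 9 - 12) = 0 - 12*(-1) = 0 + 12 = 12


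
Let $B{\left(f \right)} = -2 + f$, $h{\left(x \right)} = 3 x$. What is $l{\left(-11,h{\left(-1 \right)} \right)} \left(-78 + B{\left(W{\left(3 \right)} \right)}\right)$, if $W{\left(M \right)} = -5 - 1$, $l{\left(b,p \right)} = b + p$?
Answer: $1204$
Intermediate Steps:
$W{\left(M \right)} = -6$ ($W{\left(M \right)} = -5 - 1 = -6$)
$l{\left(-11,h{\left(-1 \right)} \right)} \left(-78 + B{\left(W{\left(3 \right)} \right)}\right) = \left(-11 + 3 \left(-1\right)\right) \left(-78 - 8\right) = \left(-11 - 3\right) \left(-78 - 8\right) = \left(-14\right) \left(-86\right) = 1204$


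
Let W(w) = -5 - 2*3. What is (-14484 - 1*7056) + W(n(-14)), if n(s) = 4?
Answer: -21551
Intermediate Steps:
W(w) = -11 (W(w) = -5 - 6 = -11)
(-14484 - 1*7056) + W(n(-14)) = (-14484 - 1*7056) - 11 = (-14484 - 7056) - 11 = -21540 - 11 = -21551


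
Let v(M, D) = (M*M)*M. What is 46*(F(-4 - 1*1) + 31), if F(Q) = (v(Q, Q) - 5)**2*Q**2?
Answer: 19436426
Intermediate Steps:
v(M, D) = M**3 (v(M, D) = M**2*M = M**3)
F(Q) = Q**2*(-5 + Q**3)**2 (F(Q) = (Q**3 - 5)**2*Q**2 = (-5 + Q**3)**2*Q**2 = Q**2*(-5 + Q**3)**2)
46*(F(-4 - 1*1) + 31) = 46*((-4 - 1*1)**2*(-5 + (-4 - 1*1)**3)**2 + 31) = 46*((-4 - 1)**2*(-5 + (-4 - 1)**3)**2 + 31) = 46*((-5)**2*(-5 + (-5)**3)**2 + 31) = 46*(25*(-5 - 125)**2 + 31) = 46*(25*(-130)**2 + 31) = 46*(25*16900 + 31) = 46*(422500 + 31) = 46*422531 = 19436426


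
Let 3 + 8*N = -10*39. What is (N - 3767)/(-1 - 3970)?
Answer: 30529/31768 ≈ 0.96100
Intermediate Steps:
N = -393/8 (N = -3/8 + (-10*39)/8 = -3/8 + (⅛)*(-390) = -3/8 - 195/4 = -393/8 ≈ -49.125)
(N - 3767)/(-1 - 3970) = (-393/8 - 3767)/(-1 - 3970) = -30529/8/(-3971) = -30529/8*(-1/3971) = 30529/31768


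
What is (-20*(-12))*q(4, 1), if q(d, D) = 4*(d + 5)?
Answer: 8640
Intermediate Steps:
q(d, D) = 20 + 4*d (q(d, D) = 4*(5 + d) = 20 + 4*d)
(-20*(-12))*q(4, 1) = (-20*(-12))*(20 + 4*4) = 240*(20 + 16) = 240*36 = 8640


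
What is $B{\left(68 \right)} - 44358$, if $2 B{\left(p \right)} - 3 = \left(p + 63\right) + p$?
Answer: $-44257$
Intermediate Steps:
$B{\left(p \right)} = 33 + p$ ($B{\left(p \right)} = \frac{3}{2} + \frac{\left(p + 63\right) + p}{2} = \frac{3}{2} + \frac{\left(63 + p\right) + p}{2} = \frac{3}{2} + \frac{63 + 2 p}{2} = \frac{3}{2} + \left(\frac{63}{2} + p\right) = 33 + p$)
$B{\left(68 \right)} - 44358 = \left(33 + 68\right) - 44358 = 101 - 44358 = -44257$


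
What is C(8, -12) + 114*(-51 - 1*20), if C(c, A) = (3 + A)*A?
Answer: -7986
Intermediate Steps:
C(c, A) = A*(3 + A)
C(8, -12) + 114*(-51 - 1*20) = -12*(3 - 12) + 114*(-51 - 1*20) = -12*(-9) + 114*(-51 - 20) = 108 + 114*(-71) = 108 - 8094 = -7986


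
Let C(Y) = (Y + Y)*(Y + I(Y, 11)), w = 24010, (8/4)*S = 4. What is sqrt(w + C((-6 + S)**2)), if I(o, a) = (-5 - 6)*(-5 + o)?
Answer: 5*sqrt(826) ≈ 143.70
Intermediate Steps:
S = 2 (S = (1/2)*4 = 2)
I(o, a) = 55 - 11*o (I(o, a) = -11*(-5 + o) = 55 - 11*o)
C(Y) = 2*Y*(55 - 10*Y) (C(Y) = (Y + Y)*(Y + (55 - 11*Y)) = (2*Y)*(55 - 10*Y) = 2*Y*(55 - 10*Y))
sqrt(w + C((-6 + S)**2)) = sqrt(24010 + 10*(-6 + 2)**2*(11 - 2*(-6 + 2)**2)) = sqrt(24010 + 10*(-4)**2*(11 - 2*(-4)**2)) = sqrt(24010 + 10*16*(11 - 2*16)) = sqrt(24010 + 10*16*(11 - 32)) = sqrt(24010 + 10*16*(-21)) = sqrt(24010 - 3360) = sqrt(20650) = 5*sqrt(826)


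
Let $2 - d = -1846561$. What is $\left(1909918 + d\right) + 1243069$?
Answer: $4999550$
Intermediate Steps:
$d = 1846563$ ($d = 2 - -1846561 = 2 + 1846561 = 1846563$)
$\left(1909918 + d\right) + 1243069 = \left(1909918 + 1846563\right) + 1243069 = 3756481 + 1243069 = 4999550$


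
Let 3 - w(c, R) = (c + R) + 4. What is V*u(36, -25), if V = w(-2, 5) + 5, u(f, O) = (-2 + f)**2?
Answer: 1156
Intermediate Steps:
w(c, R) = -1 - R - c (w(c, R) = 3 - ((c + R) + 4) = 3 - ((R + c) + 4) = 3 - (4 + R + c) = 3 + (-4 - R - c) = -1 - R - c)
V = 1 (V = (-1 - 1*5 - 1*(-2)) + 5 = (-1 - 5 + 2) + 5 = -4 + 5 = 1)
V*u(36, -25) = 1*(-2 + 36)**2 = 1*34**2 = 1*1156 = 1156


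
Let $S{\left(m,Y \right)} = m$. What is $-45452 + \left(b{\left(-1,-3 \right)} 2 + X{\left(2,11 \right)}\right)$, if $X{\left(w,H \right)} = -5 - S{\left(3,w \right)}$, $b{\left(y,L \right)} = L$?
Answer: $-45466$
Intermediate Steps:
$X{\left(w,H \right)} = -8$ ($X{\left(w,H \right)} = -5 - 3 = -8$)
$-45452 + \left(b{\left(-1,-3 \right)} 2 + X{\left(2,11 \right)}\right) = -45452 - 14 = -45466$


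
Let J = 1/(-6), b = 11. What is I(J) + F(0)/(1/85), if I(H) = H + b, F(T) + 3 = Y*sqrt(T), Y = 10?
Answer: -1465/6 ≈ -244.17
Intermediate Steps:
J = -1/6 ≈ -0.16667
F(T) = -3 + 10*sqrt(T)
I(H) = 11 + H (I(H) = H + 11 = 11 + H)
I(J) + F(0)/(1/85) = (11 - 1/6) + (-3 + 10*sqrt(0))/(1/85) = 65/6 + (-3 + 10*0)/(1/85) = 65/6 + (-3 + 0)*85 = 65/6 - 3*85 = 65/6 - 255 = -1465/6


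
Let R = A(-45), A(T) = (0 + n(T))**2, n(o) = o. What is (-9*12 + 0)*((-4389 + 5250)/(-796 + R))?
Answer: -92988/1229 ≈ -75.661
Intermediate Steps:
A(T) = T**2 (A(T) = (0 + T)**2 = T**2)
R = 2025 (R = (-45)**2 = 2025)
(-9*12 + 0)*((-4389 + 5250)/(-796 + R)) = (-9*12 + 0)*((-4389 + 5250)/(-796 + 2025)) = (-108 + 0)*(861/1229) = -92988/1229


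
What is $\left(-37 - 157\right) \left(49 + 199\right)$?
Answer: $-48112$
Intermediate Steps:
$\left(-37 - 157\right) \left(49 + 199\right) = \left(-37 - 157\right) 248 = \left(-194\right) 248 = -48112$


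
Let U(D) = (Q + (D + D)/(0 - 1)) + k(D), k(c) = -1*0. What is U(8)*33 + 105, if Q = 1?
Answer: -390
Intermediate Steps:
k(c) = 0
U(D) = 1 - 2*D (U(D) = (1 + (D + D)/(0 - 1)) + 0 = (1 + (2*D)/(-1)) + 0 = (1 + (2*D)*(-1)) + 0 = (1 - 2*D) + 0 = 1 - 2*D)
U(8)*33 + 105 = (1 - 2*8)*33 + 105 = (1 - 16)*33 + 105 = -15*33 + 105 = -495 + 105 = -390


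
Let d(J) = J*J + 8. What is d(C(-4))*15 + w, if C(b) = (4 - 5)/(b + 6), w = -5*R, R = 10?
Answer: 295/4 ≈ 73.750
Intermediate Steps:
w = -50 (w = -5*10 = -50)
C(b) = -1/(6 + b)
d(J) = 8 + J² (d(J) = J² + 8 = 8 + J²)
d(C(-4))*15 + w = (8 + (-1/(6 - 4))²)*15 - 50 = (8 + (-1/2)²)*15 - 50 = (8 + (-1*½)²)*15 - 50 = (8 + (-½)²)*15 - 50 = (8 + ¼)*15 - 50 = (33/4)*15 - 50 = 495/4 - 50 = 295/4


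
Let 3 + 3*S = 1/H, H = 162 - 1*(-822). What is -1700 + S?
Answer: -5021351/2952 ≈ -1701.0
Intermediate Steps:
H = 984 (H = 162 + 822 = 984)
S = -2951/2952 (S = -1 + (1/3)/984 = -1 + (1/3)*(1/984) = -1 + 1/2952 = -2951/2952 ≈ -0.99966)
-1700 + S = -1700 - 2951/2952 = -5021351/2952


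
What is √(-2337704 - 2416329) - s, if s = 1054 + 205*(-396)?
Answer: 80126 + I*√4754033 ≈ 80126.0 + 2180.4*I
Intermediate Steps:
s = -80126 (s = 1054 - 81180 = -80126)
√(-2337704 - 2416329) - s = √(-2337704 - 2416329) - 1*(-80126) = √(-4754033) + 80126 = I*√4754033 + 80126 = 80126 + I*√4754033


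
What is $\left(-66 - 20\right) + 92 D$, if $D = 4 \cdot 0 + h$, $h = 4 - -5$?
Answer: $742$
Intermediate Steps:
$h = 9$ ($h = 4 + 5 = 9$)
$D = 9$ ($D = 4 \cdot 0 + 9 = 0 + 9 = 9$)
$\left(-66 - 20\right) + 92 D = \left(-66 - 20\right) + 92 \cdot 9 = -86 + 828 = 742$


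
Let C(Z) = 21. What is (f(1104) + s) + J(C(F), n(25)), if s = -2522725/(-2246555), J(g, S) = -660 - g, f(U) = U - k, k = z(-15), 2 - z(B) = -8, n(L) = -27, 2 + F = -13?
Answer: 186069988/449311 ≈ 414.12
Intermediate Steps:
F = -15 (F = -2 - 13 = -15)
z(B) = 10 (z(B) = 2 - 1*(-8) = 2 + 8 = 10)
k = 10
f(U) = -10 + U (f(U) = U - 1*10 = U - 10 = -10 + U)
s = 504545/449311 (s = -2522725*(-1/2246555) = 504545/449311 ≈ 1.1229)
(f(1104) + s) + J(C(F), n(25)) = ((-10 + 1104) + 504545/449311) + (-660 - 1*21) = (1094 + 504545/449311) + (-660 - 21) = 492050779/449311 - 681 = 186069988/449311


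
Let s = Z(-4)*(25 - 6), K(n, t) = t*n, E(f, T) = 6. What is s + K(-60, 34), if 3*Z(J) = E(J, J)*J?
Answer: -2192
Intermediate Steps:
K(n, t) = n*t
Z(J) = 2*J (Z(J) = (6*J)/3 = 2*J)
s = -152 (s = (2*(-4))*(25 - 6) = -8*19 = -152)
s + K(-60, 34) = -152 - 60*34 = -152 - 2040 = -2192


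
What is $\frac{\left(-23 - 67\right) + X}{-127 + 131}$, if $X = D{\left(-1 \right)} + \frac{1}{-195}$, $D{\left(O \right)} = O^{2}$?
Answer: $- \frac{4339}{195} \approx -22.251$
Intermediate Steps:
$X = \frac{194}{195}$ ($X = \left(-1\right)^{2} + \frac{1}{-195} = 1 - \frac{1}{195} = \frac{194}{195} \approx 0.99487$)
$\frac{\left(-23 - 67\right) + X}{-127 + 131} = \frac{\left(-23 - 67\right) + \frac{194}{195}}{-127 + 131} = \frac{-90 + \frac{194}{195}}{4} = \left(- \frac{17356}{195}\right) \frac{1}{4} = - \frac{4339}{195}$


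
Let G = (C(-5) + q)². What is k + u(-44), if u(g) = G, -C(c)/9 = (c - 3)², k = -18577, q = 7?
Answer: 305184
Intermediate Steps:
C(c) = -9*(-3 + c)² (C(c) = -9*(c - 3)² = -9*(-3 + c)²)
G = 323761 (G = (-9*(-3 - 5)² + 7)² = (-9*(-8)² + 7)² = (-9*64 + 7)² = (-576 + 7)² = (-569)² = 323761)
u(g) = 323761
k + u(-44) = -18577 + 323761 = 305184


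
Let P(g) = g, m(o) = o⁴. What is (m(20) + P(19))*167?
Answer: 26723173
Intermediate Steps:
(m(20) + P(19))*167 = (20⁴ + 19)*167 = (160000 + 19)*167 = 160019*167 = 26723173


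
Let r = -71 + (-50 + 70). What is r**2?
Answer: 2601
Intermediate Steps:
r = -51 (r = -71 + 20 = -51)
r**2 = (-51)**2 = 2601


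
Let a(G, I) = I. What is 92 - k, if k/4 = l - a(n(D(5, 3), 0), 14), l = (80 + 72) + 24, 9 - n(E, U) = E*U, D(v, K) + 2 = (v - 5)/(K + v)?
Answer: -556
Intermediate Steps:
D(v, K) = -2 + (-5 + v)/(K + v) (D(v, K) = -2 + (v - 5)/(K + v) = -2 + (-5 + v)/(K + v))
n(E, U) = 9 - E*U
l = 176 (l = 152 + 24 = 176)
k = 648 (k = 4*(176 - 1*14) = 4*(176 - 14) = 4*162 = 648)
92 - k = 92 - 1*648 = 92 - 648 = -556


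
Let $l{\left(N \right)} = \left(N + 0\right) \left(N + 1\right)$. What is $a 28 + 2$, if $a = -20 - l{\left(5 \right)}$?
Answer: $-1398$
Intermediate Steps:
$l{\left(N \right)} = N \left(1 + N\right)$
$a = -50$ ($a = -20 - 5 \left(1 + 5\right) = -20 - 5 \cdot 6 = -20 - 30 = -50$)
$a 28 + 2 = \left(-50\right) 28 + 2 = -1400 + 2 = -1398$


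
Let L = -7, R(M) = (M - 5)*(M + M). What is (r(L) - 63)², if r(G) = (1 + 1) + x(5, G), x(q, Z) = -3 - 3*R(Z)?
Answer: 322624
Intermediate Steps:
R(M) = 2*M*(-5 + M) (R(M) = (-5 + M)*(2*M) = 2*M*(-5 + M))
x(q, Z) = -3 - 6*Z*(-5 + Z)
r(G) = -1 - 6*G² + 30*G (r(G) = (1 + 1) + (-3 - 6*G² + 30*G) = 2 + (-3 - 6*G² + 30*G) = -1 - 6*G² + 30*G)
(r(L) - 63)² = ((-1 - 6*(-7)*(-5 - 7)) - 63)² = ((-1 - 6*(-7)*(-12)) - 63)² = ((-1 - 504) - 63)² = (-505 - 63)² = (-568)² = 322624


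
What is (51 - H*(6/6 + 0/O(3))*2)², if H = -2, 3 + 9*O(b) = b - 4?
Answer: 3025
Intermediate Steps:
O(b) = -7/9 + b/9 (O(b) = -⅓ + (b - 4)/9 = -⅓ + (-4 + b)/9 = -⅓ + (-4/9 + b/9) = -7/9 + b/9)
(51 - H*(6/6 + 0/O(3))*2)² = (51 - (-2*(6/6 + 0/(-7/9 + (⅑)*3)))*2)² = (51 - (-2*(6*(⅙) + 0/(-7/9 + ⅓)))*2)² = (51 - (-2*(1 + 0/(-4/9)))*2)² = (51 - (-2*(1 + 0*(-9/4)))*2)² = (51 - (-2*(1 + 0))*2)² = (51 - (-2*1)*2)² = (51 - (-2)*2)² = (51 - 1*(-4))² = (51 + 4)² = 55² = 3025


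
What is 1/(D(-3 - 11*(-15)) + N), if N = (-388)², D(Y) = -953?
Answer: 1/149591 ≈ 6.6849e-6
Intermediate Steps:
N = 150544
1/(D(-3 - 11*(-15)) + N) = 1/(-953 + 150544) = 1/149591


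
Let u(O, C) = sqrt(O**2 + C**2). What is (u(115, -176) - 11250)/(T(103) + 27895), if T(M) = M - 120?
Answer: -5625/13939 + sqrt(44201)/27878 ≈ -0.39600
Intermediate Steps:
T(M) = -120 + M
u(O, C) = sqrt(C**2 + O**2)
(u(115, -176) - 11250)/(T(103) + 27895) = (sqrt((-176)**2 + 115**2) - 11250)/((-120 + 103) + 27895) = (sqrt(30976 + 13225) - 11250)/(-17 + 27895) = (sqrt(44201) - 11250)/27878 = (-11250 + sqrt(44201))*(1/27878) = -5625/13939 + sqrt(44201)/27878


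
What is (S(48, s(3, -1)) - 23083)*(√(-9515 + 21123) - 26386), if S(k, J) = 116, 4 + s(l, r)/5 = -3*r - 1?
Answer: 606007262 - 45934*√2902 ≈ 6.0353e+8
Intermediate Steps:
s(l, r) = -25 - 15*r (s(l, r) = -20 + 5*(-3*r - 1) = -20 + 5*(-1 - 3*r) = -20 + (-5 - 15*r) = -25 - 15*r)
(S(48, s(3, -1)) - 23083)*(√(-9515 + 21123) - 26386) = (116 - 23083)*(√(-9515 + 21123) - 26386) = -22967*(√11608 - 26386) = -22967*(2*√2902 - 26386) = -22967*(-26386 + 2*√2902) = 606007262 - 45934*√2902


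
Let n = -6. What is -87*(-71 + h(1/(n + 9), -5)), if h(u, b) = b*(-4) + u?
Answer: 4408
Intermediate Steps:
h(u, b) = u - 4*b (h(u, b) = -4*b + u = u - 4*b)
-87*(-71 + h(1/(n + 9), -5)) = -87*(-71 + (1/(-6 + 9) - 4*(-5))) = -87*(-71 + (1/3 + 20)) = -87*(-71 + (⅓ + 20)) = -87*(-71 + 61/3) = -87*(-152/3) = 4408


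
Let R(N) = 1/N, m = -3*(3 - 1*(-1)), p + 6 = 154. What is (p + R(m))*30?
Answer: 8875/2 ≈ 4437.5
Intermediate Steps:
p = 148 (p = -6 + 154 = 148)
m = -12 (m = -3*(3 + 1) = -3*4 = -12)
(p + R(m))*30 = (148 + 1/(-12))*30 = (148 - 1/12)*30 = (1775/12)*30 = 8875/2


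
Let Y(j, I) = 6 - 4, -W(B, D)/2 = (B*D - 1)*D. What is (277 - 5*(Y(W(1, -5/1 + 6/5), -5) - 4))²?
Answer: 82369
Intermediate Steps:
W(B, D) = -2*D*(-1 + B*D) (W(B, D) = -2*(B*D - 1)*D = -2*(-1 + B*D)*D = -2*D*(-1 + B*D))
Y(j, I) = 2
(277 - 5*(Y(W(1, -5/1 + 6/5), -5) - 4))² = (277 - 5*(2 - 4))² = (277 - 5*(-2))² = (277 + 10)² = 287² = 82369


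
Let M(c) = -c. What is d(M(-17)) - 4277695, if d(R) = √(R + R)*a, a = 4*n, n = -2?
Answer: -4277695 - 8*√34 ≈ -4.2777e+6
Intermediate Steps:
a = -8 (a = 4*(-2) = -8)
d(R) = -8*√2*√R (d(R) = √(R + R)*(-8) = √(2*R)*(-8) = (√2*√R)*(-8) = -8*√2*√R)
d(M(-17)) - 4277695 = -8*√2*√(-1*(-17)) - 4277695 = -8*√2*√17 - 4277695 = -8*√34 - 4277695 = -4277695 - 8*√34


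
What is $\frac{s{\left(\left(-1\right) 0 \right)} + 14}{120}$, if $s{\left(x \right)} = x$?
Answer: $\frac{7}{60} \approx 0.11667$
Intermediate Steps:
$\frac{s{\left(\left(-1\right) 0 \right)} + 14}{120} = \frac{\left(-1\right) 0 + 14}{120} = \frac{0 + 14}{120} = \frac{1}{120} \cdot 14 = \frac{7}{60}$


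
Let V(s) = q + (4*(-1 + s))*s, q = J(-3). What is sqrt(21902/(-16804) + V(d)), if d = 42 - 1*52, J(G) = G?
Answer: 3*sqrt(3417488294)/8402 ≈ 20.873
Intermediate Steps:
q = -3
d = -10 (d = 42 - 52 = -10)
V(s) = -3 + s*(-4 + 4*s) (V(s) = -3 + (4*(-1 + s))*s = -3 + (-4 + 4*s)*s = -3 + s*(-4 + 4*s))
sqrt(21902/(-16804) + V(d)) = sqrt(21902/(-16804) + (-3 - 4*(-10) + 4*(-10)**2)) = sqrt(21902*(-1/16804) + (-3 + 40 + 4*100)) = sqrt(-10951/8402 + (-3 + 40 + 400)) = sqrt(-10951/8402 + 437) = sqrt(3660723/8402) = 3*sqrt(3417488294)/8402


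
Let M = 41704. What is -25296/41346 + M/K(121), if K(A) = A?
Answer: 286872128/833811 ≈ 344.05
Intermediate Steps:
-25296/41346 + M/K(121) = -25296/41346 + 41704/121 = -25296*1/41346 + 41704*(1/121) = -4216/6891 + 41704/121 = 286872128/833811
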